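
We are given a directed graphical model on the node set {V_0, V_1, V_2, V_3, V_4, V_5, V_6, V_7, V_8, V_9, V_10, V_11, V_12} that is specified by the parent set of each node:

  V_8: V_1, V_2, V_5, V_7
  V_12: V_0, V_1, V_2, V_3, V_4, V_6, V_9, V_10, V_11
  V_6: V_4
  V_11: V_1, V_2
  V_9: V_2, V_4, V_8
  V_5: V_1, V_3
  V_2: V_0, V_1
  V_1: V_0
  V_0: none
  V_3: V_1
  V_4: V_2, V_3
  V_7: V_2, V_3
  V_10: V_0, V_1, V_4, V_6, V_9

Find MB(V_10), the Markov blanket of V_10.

{V_0, V_1, V_2, V_3, V_4, V_6, V_9, V_11, V_12}

V_10's parents: V_0, V_1, V_4, V_6, V_9.
V_10's children: V_12.
Co-parents of V_10 (other parents of its children):
  V_12: V_0, V_1, V_2, V_3, V_4, V_6, V_9, V_11
Taking the union gives {V_0, V_1, V_2, V_3, V_4, V_6, V_9, V_11, V_12}.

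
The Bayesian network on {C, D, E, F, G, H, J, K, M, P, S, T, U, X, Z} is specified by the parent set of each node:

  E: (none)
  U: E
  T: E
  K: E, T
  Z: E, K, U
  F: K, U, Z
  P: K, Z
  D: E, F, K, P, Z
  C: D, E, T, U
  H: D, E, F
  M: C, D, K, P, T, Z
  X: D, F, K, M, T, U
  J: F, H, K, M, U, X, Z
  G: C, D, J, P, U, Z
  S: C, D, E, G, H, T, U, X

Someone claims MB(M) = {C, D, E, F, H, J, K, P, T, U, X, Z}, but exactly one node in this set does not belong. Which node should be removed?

Recall MB(v) = parents ∪ children ∪ spouses, where spouses are the other parents of v's children.
Parents of M: C, D, K, P, T, Z.
Ch(M) = {J, X}.
For each child, the remaining parents (spouses of M):
  X's other parents are D, F, K, T, U.
  parents(J) \ {M} = {F, H, K, U, X, Z}.
MB(M) = {C, D, F, H, J, K, P, T, U, X, Z}.
E is neither a parent, child, nor co-parent of M, so it does not belong.

E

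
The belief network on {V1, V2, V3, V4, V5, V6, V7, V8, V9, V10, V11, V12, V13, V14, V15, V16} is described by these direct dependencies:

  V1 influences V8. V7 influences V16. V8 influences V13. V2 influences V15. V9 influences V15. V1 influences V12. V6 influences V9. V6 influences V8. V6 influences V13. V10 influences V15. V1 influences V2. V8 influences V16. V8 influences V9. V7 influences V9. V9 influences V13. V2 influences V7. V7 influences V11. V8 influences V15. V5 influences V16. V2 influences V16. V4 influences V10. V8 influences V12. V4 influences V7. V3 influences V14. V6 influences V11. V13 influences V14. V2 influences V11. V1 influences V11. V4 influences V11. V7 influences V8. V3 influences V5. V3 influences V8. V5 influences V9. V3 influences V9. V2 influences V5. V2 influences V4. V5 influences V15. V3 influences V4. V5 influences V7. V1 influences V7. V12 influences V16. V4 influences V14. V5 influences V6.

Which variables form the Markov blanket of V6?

{V1, V2, V3, V4, V5, V7, V8, V9, V11, V13}

The Markov blanket of a node is its parents, its children, and the other parents of its children.
Parents of V6: V5.
Ch(V6) = {V8, V9, V11, V13}.
For each child, the remaining parents (spouses of V6):
  V8's other parents are V1, V3, V7.
  V9's other parents are V3, V5, V7, V8.
  parents(V11) \ {V6} = {V1, V2, V4, V7}.
  parents(V13) \ {V6} = {V8, V9}.
So the Markov blanket of V6 is {V1, V2, V3, V4, V5, V7, V8, V9, V11, V13}.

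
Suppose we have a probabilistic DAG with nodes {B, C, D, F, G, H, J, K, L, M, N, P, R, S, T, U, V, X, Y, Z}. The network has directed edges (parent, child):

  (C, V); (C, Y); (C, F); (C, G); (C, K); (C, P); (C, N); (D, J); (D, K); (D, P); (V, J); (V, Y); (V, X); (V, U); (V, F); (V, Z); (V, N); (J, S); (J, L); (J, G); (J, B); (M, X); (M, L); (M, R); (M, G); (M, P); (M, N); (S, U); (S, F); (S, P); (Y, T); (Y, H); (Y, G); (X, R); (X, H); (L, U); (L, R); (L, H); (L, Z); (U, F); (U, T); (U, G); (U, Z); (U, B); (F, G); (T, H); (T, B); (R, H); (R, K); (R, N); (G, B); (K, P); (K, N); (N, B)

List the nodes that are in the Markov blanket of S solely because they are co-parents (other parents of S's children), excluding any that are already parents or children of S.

{C, D, K, L, M, V}

Children of S: F, P, U.
  U: L, V
  F: C, U, V
  P: C, D, K, M
Excluding nodes already adjacent to S (F, J, P, U), the co-parent-only contribution is {C, D, K, L, M, V}.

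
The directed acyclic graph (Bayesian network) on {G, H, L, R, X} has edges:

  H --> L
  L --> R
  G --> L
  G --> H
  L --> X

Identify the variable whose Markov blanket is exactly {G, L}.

H

The target node must have every member of {G, L} as a parent, child, or co-parent, and no others.
Parents of H: G; children: L; co-parents: G.
These exactly cover the given set, so the node is H.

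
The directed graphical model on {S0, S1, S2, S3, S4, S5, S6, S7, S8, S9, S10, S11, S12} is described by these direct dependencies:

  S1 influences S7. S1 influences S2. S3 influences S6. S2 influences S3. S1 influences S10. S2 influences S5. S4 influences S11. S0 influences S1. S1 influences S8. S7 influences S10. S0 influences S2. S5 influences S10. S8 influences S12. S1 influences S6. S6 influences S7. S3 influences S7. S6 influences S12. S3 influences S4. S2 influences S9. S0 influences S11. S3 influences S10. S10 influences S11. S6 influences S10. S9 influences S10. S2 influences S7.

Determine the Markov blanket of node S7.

{S1, S2, S3, S5, S6, S9, S10}

Recall MB(v) = parents ∪ children ∪ spouses, where spouses are the other parents of v's children.
Pa(S7) = {S1, S2, S3, S6}.
S7's children: S10.
Parents of each child, excluding S7:
  S10 also has parents S1, S3, S5, S6, S9.
Taking the union gives {S1, S2, S3, S5, S6, S9, S10}.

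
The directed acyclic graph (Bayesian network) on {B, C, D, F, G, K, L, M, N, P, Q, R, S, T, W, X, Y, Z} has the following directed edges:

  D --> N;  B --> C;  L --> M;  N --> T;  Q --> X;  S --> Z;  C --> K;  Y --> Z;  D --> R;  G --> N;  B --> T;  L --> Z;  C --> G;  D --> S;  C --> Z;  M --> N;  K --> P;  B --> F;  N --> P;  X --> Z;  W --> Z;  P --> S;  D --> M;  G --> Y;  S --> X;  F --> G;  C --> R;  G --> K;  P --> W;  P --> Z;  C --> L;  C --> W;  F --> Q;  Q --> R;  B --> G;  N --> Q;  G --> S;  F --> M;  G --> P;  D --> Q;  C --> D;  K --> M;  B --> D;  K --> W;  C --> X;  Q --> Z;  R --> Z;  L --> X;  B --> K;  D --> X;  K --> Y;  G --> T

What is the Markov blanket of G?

{B, C, D, F, K, M, N, P, S, T, Y}

A node's Markov blanket = Pa ∪ Ch ∪ (parents of Ch other than the node itself).
Pa(G) = {B, C, F}.
G has children K, N, P, S, T, Y.
Other parents of G's children:
  K: B, C
  N: D, M
  P: K, N
  S: D, P
  T: B, N
  Y: K
Taking the union gives {B, C, D, F, K, M, N, P, S, T, Y}.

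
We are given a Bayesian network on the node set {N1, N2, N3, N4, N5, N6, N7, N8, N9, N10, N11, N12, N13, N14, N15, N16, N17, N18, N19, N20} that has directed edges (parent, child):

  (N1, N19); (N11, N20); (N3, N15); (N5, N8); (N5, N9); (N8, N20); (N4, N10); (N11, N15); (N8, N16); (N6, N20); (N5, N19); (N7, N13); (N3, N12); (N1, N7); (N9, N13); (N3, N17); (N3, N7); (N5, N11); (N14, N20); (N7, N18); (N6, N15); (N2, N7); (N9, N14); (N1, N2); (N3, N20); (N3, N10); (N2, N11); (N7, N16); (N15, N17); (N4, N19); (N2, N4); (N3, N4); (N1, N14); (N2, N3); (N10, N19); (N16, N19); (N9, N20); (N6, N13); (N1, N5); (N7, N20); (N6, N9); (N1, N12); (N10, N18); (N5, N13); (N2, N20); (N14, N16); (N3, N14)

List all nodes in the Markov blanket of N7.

{N1, N2, N3, N5, N6, N8, N9, N10, N11, N13, N14, N16, N18, N20}

Parents of N7: N1, N2, N3.
N7 has children N13, N16, N18, N20.
Parents of each child, excluding N7:
  N13 also has parents N5, N6, N9.
  N16 also has parents N8, N14.
  N18 also has parent N10.
  N20's other parents are N2, N3, N6, N8, N9, N11, N14.
Union: {N1, N2, N3} ∪ {N13, N16, N18, N20} ∪ {N2, N3, N5, N6, N8, N9, N10, N11, N14} = {N1, N2, N3, N5, N6, N8, N9, N10, N11, N13, N14, N16, N18, N20}.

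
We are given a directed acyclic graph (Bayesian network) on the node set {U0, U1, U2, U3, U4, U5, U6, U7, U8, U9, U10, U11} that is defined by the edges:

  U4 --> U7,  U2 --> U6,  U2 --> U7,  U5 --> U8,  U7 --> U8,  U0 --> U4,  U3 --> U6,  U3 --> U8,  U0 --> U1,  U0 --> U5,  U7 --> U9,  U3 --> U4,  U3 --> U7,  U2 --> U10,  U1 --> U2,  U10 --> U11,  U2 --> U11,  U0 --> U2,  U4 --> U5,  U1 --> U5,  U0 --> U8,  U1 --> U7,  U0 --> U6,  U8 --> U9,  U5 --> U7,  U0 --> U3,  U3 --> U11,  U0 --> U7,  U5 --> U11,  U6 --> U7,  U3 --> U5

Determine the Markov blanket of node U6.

{U0, U1, U2, U3, U4, U5, U7}

Recall MB(v) = parents ∪ children ∪ spouses, where spouses are the other parents of v's children.
U6 has parents U0, U2, U3.
U6 has child U7.
For each child, the remaining parents (spouses of U6):
  U7's other parents are U0, U1, U2, U3, U4, U5.
Taking the union gives {U0, U1, U2, U3, U4, U5, U7}.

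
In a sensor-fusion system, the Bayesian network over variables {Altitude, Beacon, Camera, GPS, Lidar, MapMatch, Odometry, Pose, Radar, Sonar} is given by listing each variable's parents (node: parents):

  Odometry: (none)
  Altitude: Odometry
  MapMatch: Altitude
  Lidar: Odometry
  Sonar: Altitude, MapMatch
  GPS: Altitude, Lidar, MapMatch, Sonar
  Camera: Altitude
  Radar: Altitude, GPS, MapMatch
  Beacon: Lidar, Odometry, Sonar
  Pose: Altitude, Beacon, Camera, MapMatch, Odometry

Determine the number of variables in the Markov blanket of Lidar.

6

Recall MB(v) = parents ∪ children ∪ spouses, where spouses are the other parents of v's children.
Lidar has children Beacon, GPS.
Lidar has parent Odometry.
Other parents of Lidar's children:
  GPS: Altitude, MapMatch, Sonar
  Beacon: Odometry, Sonar
MB(Lidar) = {Altitude, Beacon, GPS, MapMatch, Odometry, Sonar}, which has 6 nodes.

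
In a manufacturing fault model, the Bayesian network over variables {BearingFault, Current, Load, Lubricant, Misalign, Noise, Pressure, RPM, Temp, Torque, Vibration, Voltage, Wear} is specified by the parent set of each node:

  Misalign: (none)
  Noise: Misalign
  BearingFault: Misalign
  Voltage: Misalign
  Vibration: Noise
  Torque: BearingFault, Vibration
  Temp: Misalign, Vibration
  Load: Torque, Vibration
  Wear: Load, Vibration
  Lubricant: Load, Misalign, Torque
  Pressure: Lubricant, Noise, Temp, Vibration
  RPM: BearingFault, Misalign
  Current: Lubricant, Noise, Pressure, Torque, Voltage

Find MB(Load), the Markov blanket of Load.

{Lubricant, Misalign, Torque, Vibration, Wear}

Load has parents Torque, Vibration.
Ch(Load) = {Lubricant, Wear}.
For each child, the remaining parents (spouses of Load):
  Wear: Vibration
  Lubricant: Misalign, Torque
Union: {Torque, Vibration} ∪ {Lubricant, Wear} ∪ {Misalign, Torque, Vibration} = {Lubricant, Misalign, Torque, Vibration, Wear}.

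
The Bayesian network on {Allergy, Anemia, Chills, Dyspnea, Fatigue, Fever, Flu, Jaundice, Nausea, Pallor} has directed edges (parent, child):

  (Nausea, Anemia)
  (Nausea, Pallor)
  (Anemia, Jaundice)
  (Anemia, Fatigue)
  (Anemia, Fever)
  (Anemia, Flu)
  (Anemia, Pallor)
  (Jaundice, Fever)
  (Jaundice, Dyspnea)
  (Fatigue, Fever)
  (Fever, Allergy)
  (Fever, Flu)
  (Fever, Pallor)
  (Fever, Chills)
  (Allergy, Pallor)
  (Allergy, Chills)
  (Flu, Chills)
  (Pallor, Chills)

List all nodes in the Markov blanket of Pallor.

Pallor has parents Allergy, Anemia, Fever, Nausea.
Pallor's children: Chills.
Co-parents of Pallor (other parents of its children):
  Chills: Allergy, Fever, Flu
Taking the union gives {Allergy, Anemia, Chills, Fever, Flu, Nausea}.

{Allergy, Anemia, Chills, Fever, Flu, Nausea}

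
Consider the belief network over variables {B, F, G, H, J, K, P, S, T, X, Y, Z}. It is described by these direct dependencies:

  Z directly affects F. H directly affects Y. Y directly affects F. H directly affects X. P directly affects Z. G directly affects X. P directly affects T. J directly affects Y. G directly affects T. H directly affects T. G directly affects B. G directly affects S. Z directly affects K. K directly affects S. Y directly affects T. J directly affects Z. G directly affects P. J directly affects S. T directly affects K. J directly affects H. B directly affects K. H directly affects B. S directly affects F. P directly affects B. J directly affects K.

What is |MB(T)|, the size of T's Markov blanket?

Parents of T: G, H, P, Y.
Children of T: K.
For each child, the remaining parents (spouses of T):
  K: B, J, Z
MB(T) = {B, G, H, J, K, P, Y, Z}, which has 8 nodes.

8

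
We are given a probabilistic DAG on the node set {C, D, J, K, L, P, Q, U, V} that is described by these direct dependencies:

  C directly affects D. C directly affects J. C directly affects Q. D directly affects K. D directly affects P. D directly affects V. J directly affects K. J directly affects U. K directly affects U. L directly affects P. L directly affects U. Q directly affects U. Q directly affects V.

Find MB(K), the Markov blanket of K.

{D, J, L, Q, U}

The Markov blanket of a node is its parents, its children, and the other parents of its children.
Parents of K: D, J.
K has child U.
Other parents of K's children:
  U's other parents are J, L, Q.
Taking the union gives {D, J, L, Q, U}.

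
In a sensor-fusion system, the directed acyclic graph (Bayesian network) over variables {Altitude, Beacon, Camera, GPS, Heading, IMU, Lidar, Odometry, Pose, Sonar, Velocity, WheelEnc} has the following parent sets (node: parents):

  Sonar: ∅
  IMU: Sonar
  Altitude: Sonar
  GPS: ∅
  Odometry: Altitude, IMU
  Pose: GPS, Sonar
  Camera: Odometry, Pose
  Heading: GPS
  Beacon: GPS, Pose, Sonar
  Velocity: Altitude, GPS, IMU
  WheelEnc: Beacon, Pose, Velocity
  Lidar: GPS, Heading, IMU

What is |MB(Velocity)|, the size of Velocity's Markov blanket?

By definition, MB(Velocity) is built from Velocity's parents, Velocity's children, and the co-parents of Velocity.
Parents of Velocity: Altitude, GPS, IMU.
Velocity has child WheelEnc.
Other parents of Velocity's children:
  WheelEnc's other parents are Beacon, Pose.
MB(Velocity) = {Altitude, Beacon, GPS, IMU, Pose, WheelEnc}, which has 6 nodes.

6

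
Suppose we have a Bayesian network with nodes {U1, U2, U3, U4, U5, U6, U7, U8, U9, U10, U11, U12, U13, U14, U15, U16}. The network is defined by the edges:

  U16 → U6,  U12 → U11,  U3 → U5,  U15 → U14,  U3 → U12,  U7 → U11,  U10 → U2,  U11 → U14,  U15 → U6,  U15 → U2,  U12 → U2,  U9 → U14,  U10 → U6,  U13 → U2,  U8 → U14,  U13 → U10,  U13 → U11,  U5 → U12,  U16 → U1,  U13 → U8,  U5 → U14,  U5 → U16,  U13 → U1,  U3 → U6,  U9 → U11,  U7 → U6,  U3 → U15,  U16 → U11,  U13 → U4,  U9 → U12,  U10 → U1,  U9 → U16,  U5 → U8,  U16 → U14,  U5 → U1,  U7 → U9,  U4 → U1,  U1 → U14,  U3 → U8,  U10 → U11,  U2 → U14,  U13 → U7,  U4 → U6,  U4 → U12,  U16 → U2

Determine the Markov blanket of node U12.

Recall MB(v) = parents ∪ children ∪ spouses, where spouses are the other parents of v's children.
U12's children: U2, U11.
Pa(U12) = {U3, U4, U5, U9}.
Other parents of U12's children:
  U2's other parents are U10, U13, U15, U16.
  U11 also has parents U7, U9, U10, U13, U16.
Taking the union gives {U2, U3, U4, U5, U7, U9, U10, U11, U13, U15, U16}.

{U2, U3, U4, U5, U7, U9, U10, U11, U13, U15, U16}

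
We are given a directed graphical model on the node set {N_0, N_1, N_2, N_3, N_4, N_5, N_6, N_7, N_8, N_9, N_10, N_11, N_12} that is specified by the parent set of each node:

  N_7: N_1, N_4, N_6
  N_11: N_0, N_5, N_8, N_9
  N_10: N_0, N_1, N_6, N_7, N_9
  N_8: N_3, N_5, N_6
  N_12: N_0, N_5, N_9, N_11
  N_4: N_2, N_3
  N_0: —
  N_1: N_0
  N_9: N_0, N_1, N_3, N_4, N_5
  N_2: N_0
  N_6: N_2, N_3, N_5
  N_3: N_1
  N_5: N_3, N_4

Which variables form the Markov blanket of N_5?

By definition, MB(N_5) is built from N_5's parents, N_5's children, and the co-parents of N_5.
N_5 has children N_6, N_8, N_9, N_11, N_12.
Parents of N_5: N_3, N_4.
Co-parents of N_5 (other parents of its children):
  N_6 also has parents N_2, N_3.
  N_8's other parents are N_3, N_6.
  N_9 also has parents N_0, N_1, N_3, N_4.
  parents(N_11) \ {N_5} = {N_0, N_8, N_9}.
  N_12's other parents are N_0, N_9, N_11.
MB(N_5) = {N_0, N_1, N_2, N_3, N_4, N_6, N_8, N_9, N_11, N_12}.

{N_0, N_1, N_2, N_3, N_4, N_6, N_8, N_9, N_11, N_12}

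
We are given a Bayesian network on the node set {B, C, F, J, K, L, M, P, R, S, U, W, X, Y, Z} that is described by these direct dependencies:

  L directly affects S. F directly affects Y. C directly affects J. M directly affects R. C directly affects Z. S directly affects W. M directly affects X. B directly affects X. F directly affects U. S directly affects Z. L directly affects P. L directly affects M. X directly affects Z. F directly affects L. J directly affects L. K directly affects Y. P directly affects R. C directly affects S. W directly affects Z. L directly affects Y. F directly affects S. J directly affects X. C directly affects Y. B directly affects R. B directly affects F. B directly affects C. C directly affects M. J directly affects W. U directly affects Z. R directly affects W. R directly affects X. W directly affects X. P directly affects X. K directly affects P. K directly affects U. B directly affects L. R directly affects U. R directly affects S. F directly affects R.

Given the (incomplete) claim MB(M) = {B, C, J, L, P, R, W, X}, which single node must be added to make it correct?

A node's Markov blanket = Pa ∪ Ch ∪ (parents of Ch other than the node itself).
Ch(M) = {R, X}.
M has parents C, L.
Co-parents of M (other parents of its children):
  R: B, F, P
  X: B, J, P, R, W
MB(M) = {B, C, F, J, L, P, R, W, X}.
Comparing with the claimed set, F is missing.

F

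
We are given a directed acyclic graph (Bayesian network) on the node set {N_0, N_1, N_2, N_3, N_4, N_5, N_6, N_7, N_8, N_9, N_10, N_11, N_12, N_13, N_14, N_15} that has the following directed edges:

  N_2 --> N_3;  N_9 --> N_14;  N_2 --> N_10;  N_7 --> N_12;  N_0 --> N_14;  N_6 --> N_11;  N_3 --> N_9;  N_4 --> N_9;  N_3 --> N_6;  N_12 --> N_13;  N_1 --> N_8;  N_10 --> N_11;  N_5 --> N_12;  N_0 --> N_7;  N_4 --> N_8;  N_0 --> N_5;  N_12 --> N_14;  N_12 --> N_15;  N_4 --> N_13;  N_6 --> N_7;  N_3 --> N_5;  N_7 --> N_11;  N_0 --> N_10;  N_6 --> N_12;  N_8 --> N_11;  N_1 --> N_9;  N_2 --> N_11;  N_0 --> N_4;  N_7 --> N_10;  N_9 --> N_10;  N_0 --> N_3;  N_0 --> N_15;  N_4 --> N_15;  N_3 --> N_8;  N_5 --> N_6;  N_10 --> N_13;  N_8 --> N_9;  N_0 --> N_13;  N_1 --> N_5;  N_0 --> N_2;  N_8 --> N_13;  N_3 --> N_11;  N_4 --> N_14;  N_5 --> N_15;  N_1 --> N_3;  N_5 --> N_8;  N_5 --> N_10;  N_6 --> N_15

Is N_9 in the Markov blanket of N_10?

N_9 is a parent of N_10.
So N_9 ∈ MB(N_10).

Yes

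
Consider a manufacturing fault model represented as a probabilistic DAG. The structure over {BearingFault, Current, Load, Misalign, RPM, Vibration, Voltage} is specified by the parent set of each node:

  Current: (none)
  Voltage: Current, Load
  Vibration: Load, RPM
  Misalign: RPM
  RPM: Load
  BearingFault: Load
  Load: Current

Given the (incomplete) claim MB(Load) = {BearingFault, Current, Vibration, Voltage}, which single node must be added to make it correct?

A node's Markov blanket = Pa ∪ Ch ∪ (parents of Ch other than the node itself).
Ch(Load) = {BearingFault, RPM, Vibration, Voltage}.
Load's parents: Current.
Other parents of Load's children:
  parents(Voltage) \ {Load} = {Current}.
  RPM has no other parent.
  BearingFault: no additional parents.
  Vibration also has parent RPM.
MB(Load) = {BearingFault, Current, RPM, Vibration, Voltage}.
Comparing with the claimed set, RPM is missing.

RPM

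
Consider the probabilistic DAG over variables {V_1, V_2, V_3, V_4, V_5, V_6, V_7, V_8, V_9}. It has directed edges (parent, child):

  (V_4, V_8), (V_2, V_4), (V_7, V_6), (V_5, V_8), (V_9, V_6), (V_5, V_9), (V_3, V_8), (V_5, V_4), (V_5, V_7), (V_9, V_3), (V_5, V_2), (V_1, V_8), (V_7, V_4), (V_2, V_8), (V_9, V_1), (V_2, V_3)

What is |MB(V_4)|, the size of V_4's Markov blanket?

Ch(V_4) = {V_8}.
V_4 has parents V_2, V_5, V_7.
Other parents of V_4's children:
  V_8: V_1, V_2, V_3, V_5
MB(V_4) = {V_1, V_2, V_3, V_5, V_7, V_8}, which has 6 nodes.

6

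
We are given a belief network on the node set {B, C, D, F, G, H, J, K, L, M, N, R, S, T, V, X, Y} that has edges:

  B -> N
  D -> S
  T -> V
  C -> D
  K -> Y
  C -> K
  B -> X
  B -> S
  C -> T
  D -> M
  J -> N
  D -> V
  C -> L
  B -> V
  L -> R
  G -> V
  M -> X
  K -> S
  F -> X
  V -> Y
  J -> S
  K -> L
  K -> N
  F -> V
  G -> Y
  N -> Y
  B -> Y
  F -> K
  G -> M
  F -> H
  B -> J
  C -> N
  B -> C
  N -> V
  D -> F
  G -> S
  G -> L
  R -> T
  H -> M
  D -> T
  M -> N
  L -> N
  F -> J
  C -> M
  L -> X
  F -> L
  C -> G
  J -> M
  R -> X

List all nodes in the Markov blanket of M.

By definition, MB(M) is built from M's parents, M's children, and the co-parents of M.
M's parents: C, D, G, H, J.
Ch(M) = {N, X}.
Other parents of M's children:
  N's other parents are B, C, J, K, L.
  X's other parents are B, F, L, R.
So the Markov blanket of M is {B, C, D, F, G, H, J, K, L, N, R, X}.

{B, C, D, F, G, H, J, K, L, N, R, X}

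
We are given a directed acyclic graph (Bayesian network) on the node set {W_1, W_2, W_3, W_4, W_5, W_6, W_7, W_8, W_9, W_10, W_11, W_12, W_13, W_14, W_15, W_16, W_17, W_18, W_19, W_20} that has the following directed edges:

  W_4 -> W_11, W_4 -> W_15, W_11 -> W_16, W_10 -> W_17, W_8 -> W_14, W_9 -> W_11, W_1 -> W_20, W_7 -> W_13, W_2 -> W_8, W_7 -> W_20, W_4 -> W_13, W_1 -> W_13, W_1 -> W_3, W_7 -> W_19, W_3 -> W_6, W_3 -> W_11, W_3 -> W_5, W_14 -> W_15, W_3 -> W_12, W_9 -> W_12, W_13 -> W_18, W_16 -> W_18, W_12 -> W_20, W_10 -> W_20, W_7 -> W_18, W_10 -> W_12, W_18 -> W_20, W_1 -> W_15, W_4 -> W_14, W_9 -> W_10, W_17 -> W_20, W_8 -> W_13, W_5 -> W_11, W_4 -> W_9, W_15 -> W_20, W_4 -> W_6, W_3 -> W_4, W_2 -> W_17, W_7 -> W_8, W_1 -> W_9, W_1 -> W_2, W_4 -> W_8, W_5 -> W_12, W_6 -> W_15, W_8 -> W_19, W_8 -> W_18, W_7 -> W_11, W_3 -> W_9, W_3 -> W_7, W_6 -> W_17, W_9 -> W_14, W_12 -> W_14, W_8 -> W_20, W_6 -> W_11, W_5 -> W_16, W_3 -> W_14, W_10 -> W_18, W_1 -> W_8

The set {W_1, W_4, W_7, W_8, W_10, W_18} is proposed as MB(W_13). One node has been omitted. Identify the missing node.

W_16

Parents of W_13: W_1, W_4, W_7, W_8.
W_13's children: W_18.
Parents of each child, excluding W_13:
  parents(W_18) \ {W_13} = {W_7, W_8, W_10, W_16}.
MB(W_13) = {W_1, W_4, W_7, W_8, W_10, W_16, W_18}.
Comparing with the claimed set, W_16 is missing.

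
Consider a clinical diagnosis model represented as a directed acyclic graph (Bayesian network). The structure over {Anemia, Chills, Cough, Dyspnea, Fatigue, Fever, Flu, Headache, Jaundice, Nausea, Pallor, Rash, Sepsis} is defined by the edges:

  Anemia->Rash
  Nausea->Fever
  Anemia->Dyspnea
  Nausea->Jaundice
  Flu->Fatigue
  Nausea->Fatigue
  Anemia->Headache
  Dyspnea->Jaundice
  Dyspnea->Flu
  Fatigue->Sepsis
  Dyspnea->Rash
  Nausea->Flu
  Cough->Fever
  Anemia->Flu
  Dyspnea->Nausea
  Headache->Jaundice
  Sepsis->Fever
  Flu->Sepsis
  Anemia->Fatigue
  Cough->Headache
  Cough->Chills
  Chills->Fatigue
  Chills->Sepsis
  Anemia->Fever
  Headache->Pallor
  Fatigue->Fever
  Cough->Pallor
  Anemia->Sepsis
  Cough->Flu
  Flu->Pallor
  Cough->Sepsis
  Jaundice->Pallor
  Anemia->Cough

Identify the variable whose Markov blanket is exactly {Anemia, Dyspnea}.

The target node must have every member of {Anemia, Dyspnea} as a parent, child, or co-parent, and no others.
Parents of Rash: Anemia, Dyspnea; children: none; co-parents: none.
These exactly cover the given set, so the node is Rash.

Rash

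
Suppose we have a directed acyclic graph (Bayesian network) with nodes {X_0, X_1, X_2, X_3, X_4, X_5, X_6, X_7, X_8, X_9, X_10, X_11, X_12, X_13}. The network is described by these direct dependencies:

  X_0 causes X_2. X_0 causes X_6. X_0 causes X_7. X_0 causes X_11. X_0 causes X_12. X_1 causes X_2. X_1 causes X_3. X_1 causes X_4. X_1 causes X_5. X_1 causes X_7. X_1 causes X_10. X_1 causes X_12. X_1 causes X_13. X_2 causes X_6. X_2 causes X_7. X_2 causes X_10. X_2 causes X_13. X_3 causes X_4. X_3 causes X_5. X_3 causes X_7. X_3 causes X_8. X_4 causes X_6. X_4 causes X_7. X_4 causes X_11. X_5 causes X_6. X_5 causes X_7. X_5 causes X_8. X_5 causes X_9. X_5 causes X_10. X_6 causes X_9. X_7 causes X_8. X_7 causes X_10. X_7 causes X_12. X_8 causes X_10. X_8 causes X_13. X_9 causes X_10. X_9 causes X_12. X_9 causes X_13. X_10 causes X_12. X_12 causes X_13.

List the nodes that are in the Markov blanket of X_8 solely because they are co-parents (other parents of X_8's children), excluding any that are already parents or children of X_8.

{X_1, X_2, X_9, X_12}

Children of X_8: X_10, X_13.
  X_10 also has parents X_1, X_2, X_5, X_7, X_9.
  parents(X_13) \ {X_8} = {X_1, X_2, X_9, X_12}.
Excluding nodes already adjacent to X_8 (X_3, X_5, X_7, X_10, X_13), the co-parent-only contribution is {X_1, X_2, X_9, X_12}.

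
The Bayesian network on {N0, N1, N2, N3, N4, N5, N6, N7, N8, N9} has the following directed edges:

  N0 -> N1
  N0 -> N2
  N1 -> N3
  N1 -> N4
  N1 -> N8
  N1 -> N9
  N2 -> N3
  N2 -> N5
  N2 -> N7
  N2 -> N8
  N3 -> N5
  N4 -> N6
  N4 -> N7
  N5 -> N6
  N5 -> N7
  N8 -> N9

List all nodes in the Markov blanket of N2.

By definition, MB(N2) is built from N2's parents, N2's children, and the co-parents of N2.
N2 has children N3, N5, N7, N8.
N2's parents: N0.
Other parents of N2's children:
  N3: N1
  N5: N3
  N7: N4, N5
  N8: N1
Taking the union gives {N0, N1, N3, N4, N5, N7, N8}.

{N0, N1, N3, N4, N5, N7, N8}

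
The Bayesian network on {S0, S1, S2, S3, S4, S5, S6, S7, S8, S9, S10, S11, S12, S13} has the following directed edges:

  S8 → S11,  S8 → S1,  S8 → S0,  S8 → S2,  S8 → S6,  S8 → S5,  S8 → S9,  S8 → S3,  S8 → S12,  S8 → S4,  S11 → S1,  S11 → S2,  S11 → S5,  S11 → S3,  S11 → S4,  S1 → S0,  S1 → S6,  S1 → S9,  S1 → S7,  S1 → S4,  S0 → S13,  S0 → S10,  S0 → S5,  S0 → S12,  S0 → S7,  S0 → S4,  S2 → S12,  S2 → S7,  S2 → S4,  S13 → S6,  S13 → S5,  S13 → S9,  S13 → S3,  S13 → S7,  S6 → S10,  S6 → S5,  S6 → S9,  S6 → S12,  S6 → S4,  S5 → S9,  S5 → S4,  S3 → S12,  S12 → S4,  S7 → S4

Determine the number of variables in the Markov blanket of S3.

7

S3 has child S12.
S3's parents: S8, S11, S13.
Parents of each child, excluding S3:
  S12 also has parents S0, S2, S6, S8.
MB(S3) = {S0, S2, S6, S8, S11, S12, S13}, which has 7 nodes.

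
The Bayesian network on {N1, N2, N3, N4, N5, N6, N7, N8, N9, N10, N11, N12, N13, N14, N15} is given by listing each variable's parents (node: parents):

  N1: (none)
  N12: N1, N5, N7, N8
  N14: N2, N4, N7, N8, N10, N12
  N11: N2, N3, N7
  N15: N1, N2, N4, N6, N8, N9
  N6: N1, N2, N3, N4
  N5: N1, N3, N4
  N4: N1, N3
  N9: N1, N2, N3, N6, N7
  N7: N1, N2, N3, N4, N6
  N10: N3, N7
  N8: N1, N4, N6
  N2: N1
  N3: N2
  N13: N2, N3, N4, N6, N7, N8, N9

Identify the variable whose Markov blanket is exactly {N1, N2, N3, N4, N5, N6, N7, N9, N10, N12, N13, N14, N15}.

The target node must have every member of {N1, N2, N3, N4, N5, N6, N7, N9, N10, N12, N13, N14, N15} as a parent, child, or co-parent, and no others.
Parents of N8: N1, N4, N6; children: N12, N13, N14, N15; co-parents: N1, N2, N3, N4, N5, N6, N7, N9, N10, N12.
These exactly cover the given set, so the node is N8.

N8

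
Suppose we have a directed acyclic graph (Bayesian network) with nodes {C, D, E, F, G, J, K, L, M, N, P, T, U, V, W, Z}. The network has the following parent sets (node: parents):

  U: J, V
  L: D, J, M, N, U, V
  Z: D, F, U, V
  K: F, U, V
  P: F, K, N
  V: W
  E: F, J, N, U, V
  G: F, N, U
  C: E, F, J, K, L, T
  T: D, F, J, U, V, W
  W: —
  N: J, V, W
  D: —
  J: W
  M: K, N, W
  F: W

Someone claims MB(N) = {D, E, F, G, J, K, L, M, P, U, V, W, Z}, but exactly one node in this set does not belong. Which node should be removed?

By definition, MB(N) is built from N's parents, N's children, and the co-parents of N.
Parents of N: J, V, W.
N has children E, G, L, M, P.
Other parents of N's children:
  parents(G) \ {N} = {F, U}.
  M's other parents are K, W.
  P's other parents are F, K.
  parents(E) \ {N} = {F, J, U, V}.
  L also has parents D, J, M, U, V.
MB(N) = {D, E, F, G, J, K, L, M, P, U, V, W}.
Z is neither a parent, child, nor co-parent of N, so it does not belong.

Z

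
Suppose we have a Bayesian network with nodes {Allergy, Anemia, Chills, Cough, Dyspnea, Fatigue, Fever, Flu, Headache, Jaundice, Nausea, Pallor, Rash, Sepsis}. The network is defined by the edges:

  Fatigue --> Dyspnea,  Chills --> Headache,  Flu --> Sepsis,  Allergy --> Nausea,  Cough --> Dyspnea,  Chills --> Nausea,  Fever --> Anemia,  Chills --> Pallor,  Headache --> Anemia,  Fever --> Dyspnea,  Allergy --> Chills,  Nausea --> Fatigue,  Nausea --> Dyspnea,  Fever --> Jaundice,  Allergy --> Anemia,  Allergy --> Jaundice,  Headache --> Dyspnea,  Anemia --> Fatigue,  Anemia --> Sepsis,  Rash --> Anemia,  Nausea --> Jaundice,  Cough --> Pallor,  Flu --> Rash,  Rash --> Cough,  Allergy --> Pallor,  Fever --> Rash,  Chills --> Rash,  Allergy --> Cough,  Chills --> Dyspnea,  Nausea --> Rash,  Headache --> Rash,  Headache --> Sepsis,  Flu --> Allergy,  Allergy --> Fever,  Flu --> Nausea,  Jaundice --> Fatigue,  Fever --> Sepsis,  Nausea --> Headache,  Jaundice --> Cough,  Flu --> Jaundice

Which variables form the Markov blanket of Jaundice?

By definition, MB(Jaundice) is built from Jaundice's parents, Jaundice's children, and the co-parents of Jaundice.
Parents of Jaundice: Allergy, Fever, Flu, Nausea.
Children of Jaundice: Cough, Fatigue.
For each child, the remaining parents (spouses of Jaundice):
  parents(Cough) \ {Jaundice} = {Allergy, Rash}.
  parents(Fatigue) \ {Jaundice} = {Anemia, Nausea}.
Union: {Allergy, Fever, Flu, Nausea} ∪ {Cough, Fatigue} ∪ {Allergy, Anemia, Nausea, Rash} = {Allergy, Anemia, Cough, Fatigue, Fever, Flu, Nausea, Rash}.

{Allergy, Anemia, Cough, Fatigue, Fever, Flu, Nausea, Rash}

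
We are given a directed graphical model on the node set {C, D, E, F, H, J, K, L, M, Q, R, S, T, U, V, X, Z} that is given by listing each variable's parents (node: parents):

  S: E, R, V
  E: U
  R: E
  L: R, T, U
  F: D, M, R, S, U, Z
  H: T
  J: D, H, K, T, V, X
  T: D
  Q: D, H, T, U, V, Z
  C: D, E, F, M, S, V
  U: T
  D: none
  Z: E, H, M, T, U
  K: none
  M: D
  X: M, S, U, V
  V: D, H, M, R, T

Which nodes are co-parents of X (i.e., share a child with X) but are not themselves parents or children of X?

{D, H, K, T}

Children of X: J.
  parents(J) \ {X} = {D, H, K, T, V}.
Excluding nodes already adjacent to X (J, M, S, U, V), the co-parent-only contribution is {D, H, K, T}.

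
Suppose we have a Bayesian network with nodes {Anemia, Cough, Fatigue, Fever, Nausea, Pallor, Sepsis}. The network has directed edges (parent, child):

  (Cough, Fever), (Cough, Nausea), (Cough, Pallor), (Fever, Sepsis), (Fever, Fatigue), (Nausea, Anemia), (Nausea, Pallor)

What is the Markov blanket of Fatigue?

{Fever}

By definition, MB(Fatigue) is built from Fatigue's parents, Fatigue's children, and the co-parents of Fatigue.
Fatigue's parents: Fever.
Ch(Fatigue) = {}.
Fatigue has no children, so there are no co-parents.
Taking the union gives {Fever}.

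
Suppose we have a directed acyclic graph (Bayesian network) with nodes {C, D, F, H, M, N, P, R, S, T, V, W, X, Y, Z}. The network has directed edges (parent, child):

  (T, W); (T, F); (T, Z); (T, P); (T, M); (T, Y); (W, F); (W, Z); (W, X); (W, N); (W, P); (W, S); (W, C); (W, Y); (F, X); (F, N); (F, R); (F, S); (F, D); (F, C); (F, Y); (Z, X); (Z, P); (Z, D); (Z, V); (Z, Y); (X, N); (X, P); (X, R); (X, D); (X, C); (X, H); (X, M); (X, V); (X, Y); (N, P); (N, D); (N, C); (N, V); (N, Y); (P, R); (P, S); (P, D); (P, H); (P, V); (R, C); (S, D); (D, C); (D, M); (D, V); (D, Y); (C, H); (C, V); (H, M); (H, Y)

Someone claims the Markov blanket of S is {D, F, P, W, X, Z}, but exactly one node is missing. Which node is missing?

N

S's parents: F, P, W.
S's children: D.
Other parents of S's children:
  D: F, N, P, X, Z
MB(S) = {D, F, N, P, W, X, Z}.
Comparing with the claimed set, N is missing.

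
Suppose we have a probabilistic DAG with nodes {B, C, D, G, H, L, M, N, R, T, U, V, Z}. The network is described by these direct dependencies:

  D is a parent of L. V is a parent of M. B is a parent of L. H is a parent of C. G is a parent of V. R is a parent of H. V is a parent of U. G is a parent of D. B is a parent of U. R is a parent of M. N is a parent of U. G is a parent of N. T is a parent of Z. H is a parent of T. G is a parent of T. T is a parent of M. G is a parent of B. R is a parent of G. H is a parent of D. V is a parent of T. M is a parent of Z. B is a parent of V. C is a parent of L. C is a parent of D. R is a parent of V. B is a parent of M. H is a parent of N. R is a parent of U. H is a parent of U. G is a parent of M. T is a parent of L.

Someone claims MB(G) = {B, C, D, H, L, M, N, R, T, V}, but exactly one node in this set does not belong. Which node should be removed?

By definition, MB(G) is built from G's parents, G's children, and the co-parents of G.
Pa(G) = {R}.
G's children: B, D, M, N, T, V.
Parents of each child, excluding G:
  N's other parent is H.
  B has no other parent.
  D's other parents are C, H.
  V's other parents are B, R.
  T also has parents H, V.
  parents(M) \ {G} = {B, R, T, V}.
MB(G) = {B, C, D, H, M, N, R, T, V}.
L is neither a parent, child, nor co-parent of G, so it does not belong.

L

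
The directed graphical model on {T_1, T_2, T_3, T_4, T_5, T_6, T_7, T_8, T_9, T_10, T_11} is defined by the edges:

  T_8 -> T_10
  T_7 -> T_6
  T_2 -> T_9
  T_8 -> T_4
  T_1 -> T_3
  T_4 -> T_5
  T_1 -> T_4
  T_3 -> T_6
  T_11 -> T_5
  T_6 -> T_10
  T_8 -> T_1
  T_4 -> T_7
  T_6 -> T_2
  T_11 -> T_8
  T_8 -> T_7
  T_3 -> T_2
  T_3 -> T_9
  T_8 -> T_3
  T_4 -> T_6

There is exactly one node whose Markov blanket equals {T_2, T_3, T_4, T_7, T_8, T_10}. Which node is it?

The target node must have every member of {T_2, T_3, T_4, T_7, T_8, T_10} as a parent, child, or co-parent, and no others.
Parents of T_6: T_3, T_4, T_7; children: T_2, T_10; co-parents: T_3, T_8.
These exactly cover the given set, so the node is T_6.

T_6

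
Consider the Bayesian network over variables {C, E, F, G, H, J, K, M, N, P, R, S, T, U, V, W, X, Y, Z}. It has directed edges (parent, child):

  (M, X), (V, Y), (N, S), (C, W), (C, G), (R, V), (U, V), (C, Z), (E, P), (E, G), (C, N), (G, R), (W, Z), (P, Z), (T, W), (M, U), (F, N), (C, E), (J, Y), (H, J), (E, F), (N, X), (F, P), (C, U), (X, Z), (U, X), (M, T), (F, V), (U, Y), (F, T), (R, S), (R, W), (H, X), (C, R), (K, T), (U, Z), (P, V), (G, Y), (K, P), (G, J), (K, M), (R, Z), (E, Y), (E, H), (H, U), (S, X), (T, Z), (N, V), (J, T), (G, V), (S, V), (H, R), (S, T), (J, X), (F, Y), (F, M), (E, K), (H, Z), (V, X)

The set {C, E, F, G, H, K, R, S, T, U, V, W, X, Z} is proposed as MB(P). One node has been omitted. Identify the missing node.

N

Pa(P) = {E, F, K}.
P's children: V, Z.
Other parents of P's children:
  V: F, G, N, R, S, U
  Z: C, H, R, T, U, W, X
MB(P) = {C, E, F, G, H, K, N, R, S, T, U, V, W, X, Z}.
Comparing with the claimed set, N is missing.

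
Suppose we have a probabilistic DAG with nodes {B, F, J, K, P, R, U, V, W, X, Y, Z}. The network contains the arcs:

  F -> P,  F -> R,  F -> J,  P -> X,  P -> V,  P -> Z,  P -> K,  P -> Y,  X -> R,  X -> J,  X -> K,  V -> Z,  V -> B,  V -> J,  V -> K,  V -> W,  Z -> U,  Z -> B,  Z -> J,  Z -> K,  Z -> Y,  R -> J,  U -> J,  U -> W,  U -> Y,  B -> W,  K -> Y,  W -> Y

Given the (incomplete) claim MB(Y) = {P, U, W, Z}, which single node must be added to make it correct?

K

The Markov blanket of a node is its parents, its children, and the other parents of its children.
Parents of Y: K, P, U, W, Z.
Y has no children.
With no children, Y has no spouses; the co-parent set is empty.
MB(Y) = {K, P, U, W, Z}.
Comparing with the claimed set, K is missing.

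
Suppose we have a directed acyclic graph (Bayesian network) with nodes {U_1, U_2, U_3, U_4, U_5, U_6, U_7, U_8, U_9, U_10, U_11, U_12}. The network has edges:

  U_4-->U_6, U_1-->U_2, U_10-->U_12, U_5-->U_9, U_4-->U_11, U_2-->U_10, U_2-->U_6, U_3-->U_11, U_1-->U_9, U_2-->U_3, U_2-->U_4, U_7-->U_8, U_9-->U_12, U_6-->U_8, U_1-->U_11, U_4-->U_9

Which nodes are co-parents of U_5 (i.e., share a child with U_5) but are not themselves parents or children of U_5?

{U_1, U_4}

Children of U_5: U_9.
  U_9: U_1, U_4
Excluding nodes already adjacent to U_5 (U_9), the co-parent-only contribution is {U_1, U_4}.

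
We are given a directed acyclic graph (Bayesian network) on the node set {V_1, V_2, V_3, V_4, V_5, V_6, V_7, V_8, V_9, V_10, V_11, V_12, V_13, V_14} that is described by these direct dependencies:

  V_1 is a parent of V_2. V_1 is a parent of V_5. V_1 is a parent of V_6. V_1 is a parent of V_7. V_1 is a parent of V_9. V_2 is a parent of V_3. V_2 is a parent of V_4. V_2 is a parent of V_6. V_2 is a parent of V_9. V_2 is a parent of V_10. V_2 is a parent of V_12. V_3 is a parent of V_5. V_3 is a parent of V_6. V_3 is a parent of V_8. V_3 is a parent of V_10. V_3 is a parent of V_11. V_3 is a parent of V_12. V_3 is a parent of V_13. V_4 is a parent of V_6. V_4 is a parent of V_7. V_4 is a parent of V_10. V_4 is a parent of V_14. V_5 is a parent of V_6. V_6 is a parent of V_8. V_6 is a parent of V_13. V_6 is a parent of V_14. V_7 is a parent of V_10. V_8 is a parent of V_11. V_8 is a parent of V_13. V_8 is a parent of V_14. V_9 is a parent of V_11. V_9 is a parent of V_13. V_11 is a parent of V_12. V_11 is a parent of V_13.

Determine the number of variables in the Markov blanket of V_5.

By definition, MB(V_5) is built from V_5's parents, V_5's children, and the co-parents of V_5.
V_5 has parents V_1, V_3.
V_5's children: V_6.
Parents of each child, excluding V_5:
  V_6: V_1, V_2, V_3, V_4
MB(V_5) = {V_1, V_2, V_3, V_4, V_6}, which has 5 nodes.

5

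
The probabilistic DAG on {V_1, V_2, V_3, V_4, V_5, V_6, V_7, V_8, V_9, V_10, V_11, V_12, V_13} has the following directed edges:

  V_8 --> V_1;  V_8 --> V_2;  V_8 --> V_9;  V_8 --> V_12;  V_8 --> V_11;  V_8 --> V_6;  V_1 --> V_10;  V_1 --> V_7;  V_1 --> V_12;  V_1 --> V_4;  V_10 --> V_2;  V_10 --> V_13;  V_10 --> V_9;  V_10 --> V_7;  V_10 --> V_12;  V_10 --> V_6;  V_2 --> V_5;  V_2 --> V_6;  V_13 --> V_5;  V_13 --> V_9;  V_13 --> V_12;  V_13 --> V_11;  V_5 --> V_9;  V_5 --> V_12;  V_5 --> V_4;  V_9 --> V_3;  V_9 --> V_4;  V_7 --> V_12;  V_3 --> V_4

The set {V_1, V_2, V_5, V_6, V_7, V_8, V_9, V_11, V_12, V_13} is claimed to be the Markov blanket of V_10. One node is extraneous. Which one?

Pa(V_10) = {V_1}.
V_10's children: V_2, V_6, V_7, V_9, V_12, V_13.
Parents of each child, excluding V_10:
  V_2's other parent is V_8.
  V_13 has no other parent.
  parents(V_9) \ {V_10} = {V_5, V_8, V_13}.
  V_7's other parent is V_1.
  V_12's other parents are V_1, V_5, V_7, V_8, V_13.
  V_6 also has parents V_2, V_8.
MB(V_10) = {V_1, V_2, V_5, V_6, V_7, V_8, V_9, V_12, V_13}.
V_11 is neither a parent, child, nor co-parent of V_10, so it does not belong.

V_11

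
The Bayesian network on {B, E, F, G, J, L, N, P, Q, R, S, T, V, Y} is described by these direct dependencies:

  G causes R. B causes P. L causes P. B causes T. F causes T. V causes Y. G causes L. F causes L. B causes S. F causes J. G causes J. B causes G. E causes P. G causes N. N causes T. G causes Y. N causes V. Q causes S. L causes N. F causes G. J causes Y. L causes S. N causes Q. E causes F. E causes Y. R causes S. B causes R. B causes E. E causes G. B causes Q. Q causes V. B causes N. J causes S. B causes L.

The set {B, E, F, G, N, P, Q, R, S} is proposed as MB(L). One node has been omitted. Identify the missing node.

J

A node's Markov blanket = Pa ∪ Ch ∪ (parents of Ch other than the node itself).
L has children N, P, S.
L has parents B, F, G.
For each child, the remaining parents (spouses of L):
  N's other parents are B, G.
  P's other parents are B, E.
  S's other parents are B, J, Q, R.
MB(L) = {B, E, F, G, J, N, P, Q, R, S}.
Comparing with the claimed set, J is missing.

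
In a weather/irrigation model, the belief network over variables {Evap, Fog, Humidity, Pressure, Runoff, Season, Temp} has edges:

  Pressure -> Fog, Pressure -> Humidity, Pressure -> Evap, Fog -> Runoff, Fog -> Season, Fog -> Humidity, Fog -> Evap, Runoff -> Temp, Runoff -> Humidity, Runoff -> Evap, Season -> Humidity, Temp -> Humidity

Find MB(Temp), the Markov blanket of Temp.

By definition, MB(Temp) is built from Temp's parents, Temp's children, and the co-parents of Temp.
Temp has parent Runoff.
Children of Temp: Humidity.
Co-parents of Temp (other parents of its children):
  Humidity: Fog, Pressure, Runoff, Season
Union: {Runoff} ∪ {Humidity} ∪ {Fog, Pressure, Runoff, Season} = {Fog, Humidity, Pressure, Runoff, Season}.

{Fog, Humidity, Pressure, Runoff, Season}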